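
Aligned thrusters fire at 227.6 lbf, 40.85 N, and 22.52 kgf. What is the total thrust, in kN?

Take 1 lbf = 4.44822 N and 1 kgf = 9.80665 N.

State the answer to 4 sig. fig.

227.6 lbf × 4.44822 = 1012.41 N
40.85 N (already N)
22.52 kgf × 9.80665 = 220.846 N
Total: 1012.41 + 40.85 + 220.846 = 1274.11 N
In kN: 1274.11 / 1000 = 1.27411 kN

1.274 kN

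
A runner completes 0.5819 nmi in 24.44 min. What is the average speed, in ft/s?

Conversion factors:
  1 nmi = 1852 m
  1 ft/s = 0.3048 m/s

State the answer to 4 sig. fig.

0.5819 nmi × 1852 = 1077.68 m
24.44 min × 60 = 1466.4 s
v = d / t = 1077.68 m / 1466.4 s = 0.734915 m/s
0.734915 m/s ÷ (0.3048 m/s/ft/s) = 2.41114 ft/s

2.411 ft/s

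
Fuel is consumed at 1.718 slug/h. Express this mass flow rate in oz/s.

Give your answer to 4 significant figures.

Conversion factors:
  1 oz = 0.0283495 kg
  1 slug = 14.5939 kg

0.2457 oz/s

1.718 slug/h × 14.5939 kg/slug ÷ 3600 s/h = 0.00696453 kg/s
0.00696453 kg/s ÷ 0.0283495 kg/oz = 0.245667 oz/s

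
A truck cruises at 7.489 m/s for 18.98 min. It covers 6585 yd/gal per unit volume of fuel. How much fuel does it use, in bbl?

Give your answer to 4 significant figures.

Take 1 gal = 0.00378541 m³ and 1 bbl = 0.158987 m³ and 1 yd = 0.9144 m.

0.03372 bbl

18.98 min → 1138.8 s
d = v × t = 7.489 × 1138.8 = 8528.47 m
6585 yd/gal → 1.59067×10⁶ m/m³
V = d / (distance per unit fuel) = 8528.47 / 1.59067×10⁶ = 0.00536156 m³
In bbl: 0.00536156 / 0.158987 = 0.0337233 bbl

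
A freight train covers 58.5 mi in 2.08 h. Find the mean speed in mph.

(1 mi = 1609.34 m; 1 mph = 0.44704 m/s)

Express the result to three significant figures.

28.1 mph

58.5 mi × 1609.34 = 94146.4 m
2.08 h × 3600 = 7488 s
v = d / t = 94146.4 m / 7488 s = 12.573 m/s
12.573 m/s ÷ (0.44704 m/s/mph) = 28.125 mph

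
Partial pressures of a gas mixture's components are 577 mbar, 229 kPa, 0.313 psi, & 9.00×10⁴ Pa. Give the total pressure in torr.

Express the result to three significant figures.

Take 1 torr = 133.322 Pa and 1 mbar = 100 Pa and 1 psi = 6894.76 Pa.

2840 torr

577 mbar × 100 = 57700 Pa
229 kPa × 1000 = 229000 Pa
0.313 psi × 6894.76 = 2158.06 Pa
9.00×10⁴ Pa (already Pa)
Total: 57700 + 229000 + 2158.06 + 90000 = 378858 Pa
In torr: 378858 / 133.322 = 2841.68 torr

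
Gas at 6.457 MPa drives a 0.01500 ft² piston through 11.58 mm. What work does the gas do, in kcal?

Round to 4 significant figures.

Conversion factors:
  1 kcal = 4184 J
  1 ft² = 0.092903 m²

6.457 MPa → 6.457×10⁶ Pa
0.01500 ft² → 0.00139354 m²
F = P × A = 6.457×10⁶ × 0.00139354 = 8998.09 N
11.58 mm → 0.01158 m
W = F × d = 8998.09 × 0.01158 = 104.198 J
In kcal: 104.198 / 4184 = 0.0249039 kcal

0.02490 kcal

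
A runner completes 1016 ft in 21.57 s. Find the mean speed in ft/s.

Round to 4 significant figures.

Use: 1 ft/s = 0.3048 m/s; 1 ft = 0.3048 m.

1016 ft × 0.3048 → 309.677 m
v = d / t = 309.677 m / 21.57 s = 14.3568 m/s
14.3568 m/s ÷ (0.3048 m/s/ft/s) = 47.1024 ft/s

47.10 ft/s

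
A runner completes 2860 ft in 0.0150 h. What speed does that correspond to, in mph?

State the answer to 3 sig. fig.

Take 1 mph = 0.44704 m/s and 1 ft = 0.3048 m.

2860 ft × 0.3048 → 871.728 m
0.0150 h × 3600 → 54 s
v = d / t = 871.728 m / 54 s = 16.1431 m/s
16.1431 m/s ÷ (0.44704 m/s/mph) = 36.1111 mph

36.1 mph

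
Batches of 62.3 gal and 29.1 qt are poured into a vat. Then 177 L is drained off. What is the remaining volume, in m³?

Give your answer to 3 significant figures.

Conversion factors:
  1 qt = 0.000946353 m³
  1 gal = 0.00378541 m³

0.0864 m³

62.3 gal × 0.00378541 = 0.235831 m³
29.1 qt × 0.000946353 = 0.0275389 m³
177 L × 0.001 = 0.177 m³
Result: 0.235831 + 0.0275389 − 0.177 = 0.0863699 m³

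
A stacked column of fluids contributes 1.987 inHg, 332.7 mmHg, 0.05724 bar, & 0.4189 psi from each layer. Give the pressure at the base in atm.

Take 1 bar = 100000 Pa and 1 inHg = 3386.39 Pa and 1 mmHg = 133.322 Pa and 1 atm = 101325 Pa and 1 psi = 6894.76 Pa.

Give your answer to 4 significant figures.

1.987 inHg × 3386.39 = 6728.76 Pa
332.7 mmHg × 133.322 = 44356.2 Pa
0.05724 bar × 100000 = 5724 Pa
0.4189 psi × 6894.76 = 2888.21 Pa
Total: 6728.76 + 44356.2 + 5724 + 2888.21 = 59697.2 Pa
In atm: 59697.2 / 101325 = 0.589166 atm

0.5892 atm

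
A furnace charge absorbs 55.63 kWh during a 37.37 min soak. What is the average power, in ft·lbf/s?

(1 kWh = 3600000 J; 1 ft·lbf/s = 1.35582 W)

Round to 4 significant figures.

55.63 kWh × 3600000 = 2.00268×10⁸ J
37.37 min × 60 = 2242.2 s
P = E / t = 2.00268×10⁸ J / 2242.2 s = 89317.6 W
89317.6 W ÷ (1.35582 W/ft·lbf/s) = 65877.2 ft·lbf/s

6.588×10⁴ ft·lbf/s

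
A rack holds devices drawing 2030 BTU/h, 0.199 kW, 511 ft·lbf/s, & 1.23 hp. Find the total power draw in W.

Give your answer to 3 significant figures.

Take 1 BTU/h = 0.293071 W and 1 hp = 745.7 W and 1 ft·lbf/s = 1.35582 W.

2400 W

2030 BTU/h × 0.293071 = 594.934 W
0.199 kW × 1000 = 199 W
511 ft·lbf/s × 1.35582 = 692.824 W
1.23 hp × 745.7 = 917.211 W
Combined: 594.934 + 199 + 692.824 + 917.211 = 2403.97 W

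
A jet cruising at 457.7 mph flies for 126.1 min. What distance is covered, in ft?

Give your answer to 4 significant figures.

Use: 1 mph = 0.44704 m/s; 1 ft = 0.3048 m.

457.7 mph × 0.44704 = 204.61 m/s
126.1 min × 60 = 7566 s
d = v × t = 204.61 m/s × 7566 s = 1.54808×10⁶ m
1.54808×10⁶ m ÷ (0.3048 m/ft) = 5.079×10⁶ ft

5.079×10⁶ ft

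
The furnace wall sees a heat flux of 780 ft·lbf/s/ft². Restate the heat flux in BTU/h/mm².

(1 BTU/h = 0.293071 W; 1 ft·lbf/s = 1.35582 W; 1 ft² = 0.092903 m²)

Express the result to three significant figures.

0.0388 BTU/h/mm²

780 ft·lbf/s/ft² × 1.35582 W/ft·lbf/s ÷ 0.092903 m²/ft² = 11383.3 W/m²
11383.3 W/m² ÷ 0.293071 W/BTU/h × 10⁻⁶ m²/mm² = 0.0388414 BTU/h/mm²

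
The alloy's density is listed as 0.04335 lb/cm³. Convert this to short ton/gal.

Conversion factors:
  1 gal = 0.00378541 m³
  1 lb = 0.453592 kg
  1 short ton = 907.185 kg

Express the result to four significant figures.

0.08205 short ton/gal

0.04335 lb/cm³ × 0.453592 kg/lb ÷ 10⁻⁶ m³/cm³ = 19663.2 kg/m³
19663.2 kg/m³ ÷ 907.185 kg/short ton × 0.00378541 m³/gal = 0.0820486 short ton/gal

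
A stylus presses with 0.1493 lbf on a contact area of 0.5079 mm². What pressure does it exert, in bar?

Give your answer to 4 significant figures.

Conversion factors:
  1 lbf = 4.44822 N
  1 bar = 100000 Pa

13.08 bar

0.1493 lbf × 4.44822 = 0.664119 N
0.5079 mm² × 10⁻⁶ = 5.079×10⁻⁷ m²
P = F / A = 0.664119 N / 5.079×10⁻⁷ m² = 1.30758×10⁶ Pa
1.30758×10⁶ Pa ÷ (100000 Pa/bar) = 13.0758 bar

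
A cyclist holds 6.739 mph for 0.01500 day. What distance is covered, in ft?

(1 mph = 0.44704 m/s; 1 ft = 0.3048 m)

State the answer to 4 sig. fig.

1.281×10⁴ ft

6.739 mph × 0.44704 = 3.0126 m/s
0.01500 day × 86400 = 1296 s
d = v × t = 3.0126 m/s × 1296 s = 3904.33 m
3904.33 m ÷ (0.3048 m/ft) = 12809.5 ft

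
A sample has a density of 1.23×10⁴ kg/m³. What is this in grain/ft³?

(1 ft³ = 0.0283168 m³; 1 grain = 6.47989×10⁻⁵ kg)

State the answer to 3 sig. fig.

1.23×10⁴ kg/m³ is already 12300 kg/m³
12300 kg/m³ ÷ 6.47989×10⁻⁵ kg/grain × 0.0283168 m³/ft³ = 5.37504×10⁶ grain/ft³

5.38×10⁶ grain/ft³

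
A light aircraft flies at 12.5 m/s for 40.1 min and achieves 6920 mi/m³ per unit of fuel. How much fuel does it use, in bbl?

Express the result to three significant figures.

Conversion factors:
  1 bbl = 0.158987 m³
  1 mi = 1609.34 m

0.0170 bbl

40.1 min → 2406 s
d = v × t = 12.5 × 2406 = 30075 m
6920 mi/m³ → 1.11366×10⁷ m/m³
V = d / (distance per unit fuel) = 30075 / 1.11366×10⁷ = 0.00270055 m³
In bbl: 0.00270055 / 0.158987 = 0.016986 bbl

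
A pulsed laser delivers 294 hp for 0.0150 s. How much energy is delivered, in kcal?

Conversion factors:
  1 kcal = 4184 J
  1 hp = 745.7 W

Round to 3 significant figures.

294 hp × 745.7 → 219236 W
E = P × t = 219236 W × 0.015 s = 3288.54 J
3288.54 J ÷ (4184 J/kcal) = 0.78598 kcal

0.786 kcal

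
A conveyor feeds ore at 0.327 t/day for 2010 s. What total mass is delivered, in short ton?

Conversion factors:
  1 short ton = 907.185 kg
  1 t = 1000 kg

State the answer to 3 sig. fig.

0.327 t/day → 0.00378472 kg/s
m = ṁ × t = 0.00378472 × 2010 = 7.60729 kg
In short ton: 7.60729 / 907.185 = 0.0083856 short ton

0.00839 short ton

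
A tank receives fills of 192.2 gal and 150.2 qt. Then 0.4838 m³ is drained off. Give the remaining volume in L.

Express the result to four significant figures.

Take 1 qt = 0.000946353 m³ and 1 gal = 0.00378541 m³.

385.9 L

192.2 gal × 0.00378541 → 0.727556 m³
150.2 qt × 0.000946353 → 0.142142 m³
0.4838 m³ (already m³)
Net: 0.727556 + 0.142142 − 0.4838 = 0.385898 m³
In L: 0.385898 / 0.001 = 385.898 L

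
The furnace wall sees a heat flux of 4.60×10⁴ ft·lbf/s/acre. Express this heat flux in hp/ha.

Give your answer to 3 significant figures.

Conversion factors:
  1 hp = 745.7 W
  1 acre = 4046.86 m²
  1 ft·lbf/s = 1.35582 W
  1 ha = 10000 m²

4.60×10⁴ ft·lbf/s/acre × 1.35582 W/ft·lbf/s ÷ 4046.86 m²/acre = 15.4114 W/m²
15.4114 W/m² ÷ 745.7 W/hp × 10000 m²/ha = 206.67 hp/ha

207 hp/ha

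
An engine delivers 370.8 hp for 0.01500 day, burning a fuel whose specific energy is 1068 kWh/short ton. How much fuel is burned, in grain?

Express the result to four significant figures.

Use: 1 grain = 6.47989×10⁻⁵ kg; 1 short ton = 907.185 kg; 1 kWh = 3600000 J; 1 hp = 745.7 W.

370.8 hp → 276506 W
0.01500 day → 1296 s
E = P × t = 276506 × 1296 = 3.58352×10⁸ J
1068 kWh/short ton → 4.23817×10⁶ J/kg
m = E / e_s = 3.58352×10⁸ / 4.23817×10⁶ = 84.5535 kg
In grain: 84.5535 / 6.47989×10⁻⁵ = 1.30486×10⁶ grain

1.305×10⁶ grain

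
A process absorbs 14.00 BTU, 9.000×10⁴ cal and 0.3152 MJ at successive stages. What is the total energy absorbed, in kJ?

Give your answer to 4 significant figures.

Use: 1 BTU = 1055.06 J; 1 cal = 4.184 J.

706.5 kJ

14.00 BTU × 1055.06 = 14770.8 J
9.000×10⁴ cal × 4.184 = 376560 J
0.3152 MJ × 1000000 = 315200 J
Total: 14770.8 + 376560 + 315200 = 706531 J
In kJ: 706531 / 1000 = 706.531 kJ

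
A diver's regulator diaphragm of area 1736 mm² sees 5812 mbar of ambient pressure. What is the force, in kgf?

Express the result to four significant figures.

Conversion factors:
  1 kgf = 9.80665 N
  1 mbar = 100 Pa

102.9 kgf

5812 mbar × 100 = 581200 Pa
1736 mm² × 10⁻⁶ = 0.001736 m²
F = P × A = 581200 Pa × 0.001736 m² = 1008.96 N
1008.96 N ÷ (9.80665 N/kgf) = 102.885 kgf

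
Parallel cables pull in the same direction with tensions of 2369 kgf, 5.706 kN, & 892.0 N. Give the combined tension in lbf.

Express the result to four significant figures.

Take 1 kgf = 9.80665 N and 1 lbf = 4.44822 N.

6706 lbf

2369 kgf × 9.80665 = 23232 N
5.706 kN × 1000 = 5706 N
892.0 N (already N)
Sum: 23232 + 5706 + 892 = 29830 N
In lbf: 29830 / 4.44822 = 6706.05 lbf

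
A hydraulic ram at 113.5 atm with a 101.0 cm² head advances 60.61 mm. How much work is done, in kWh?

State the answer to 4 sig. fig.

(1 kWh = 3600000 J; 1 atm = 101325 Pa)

113.5 atm → 1.15004×10⁷ Pa
101.0 cm² → 0.0101 m²
F = P × A = 1.15004×10⁷ × 0.0101 = 116154 N
60.61 mm → 0.06061 m
W = F × d = 116154 × 0.06061 = 7040.09 J
In kWh: 7040.09 / 3600000 = 0.00195558 kWh

0.001956 kWh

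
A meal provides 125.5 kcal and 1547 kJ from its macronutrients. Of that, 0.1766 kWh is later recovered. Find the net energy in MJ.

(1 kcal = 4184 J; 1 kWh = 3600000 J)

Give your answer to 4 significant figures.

1.436 MJ

125.5 kcal × 4184 → 525092 J
1547 kJ × 1000 → 1.547×10⁶ J
0.1766 kWh × 3600000 → 635760 J
Sum: 525092 + 1.547×10⁶ − 635760 = 1.43633×10⁶ J
In MJ: 1.43633×10⁶ / 1000000 = 1.43633 MJ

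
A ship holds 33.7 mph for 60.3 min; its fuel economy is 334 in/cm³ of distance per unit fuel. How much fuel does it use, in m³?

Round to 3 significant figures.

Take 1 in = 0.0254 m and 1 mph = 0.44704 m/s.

0.00642 m³

33.7 mph → 15.0652 m/s
60.3 min → 3618 s
d = v × t = 15.0652 × 3618 = 54505.9 m
334 in/cm³ → 8.4836×10⁶ m/m³
V = d / (distance per unit fuel) = 54505.9 / 8.4836×10⁶ = 0.00642486 m³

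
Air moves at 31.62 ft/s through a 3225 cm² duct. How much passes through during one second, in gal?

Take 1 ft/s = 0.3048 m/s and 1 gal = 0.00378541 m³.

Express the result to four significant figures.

31.62 ft/s × 0.3048 = 9.63778 m/s
3225 cm² × 0.0001 = 0.3225 m²
V = v × A × t = 9.63778 m/s × 0.3225 m² × 1 s = 3.10818 m³
3.10818 m³ ÷ (0.00378541 m³/gal) = 821.095 gal

821.1 gal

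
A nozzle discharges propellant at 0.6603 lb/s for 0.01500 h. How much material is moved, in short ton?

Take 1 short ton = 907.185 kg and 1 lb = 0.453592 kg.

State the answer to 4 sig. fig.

0.6603 lb/s → 0.299507 kg/s
0.01500 h → 54 s
m = ṁ × t = 0.299507 × 54 = 16.1734 kg
In short ton: 16.1734 / 907.185 = 0.0178281 short ton

0.01783 short ton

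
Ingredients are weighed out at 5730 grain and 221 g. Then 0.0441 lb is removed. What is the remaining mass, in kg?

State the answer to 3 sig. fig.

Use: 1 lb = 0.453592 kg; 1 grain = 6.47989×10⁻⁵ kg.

0.572 kg

5730 grain × 6.47989×10⁻⁵ = 0.371298 kg
221 g × 0.001 = 0.221 kg
0.0441 lb × 0.453592 = 0.0200034 kg
Sum: 0.371298 + 0.221 − 0.0200034 = 0.572295 kg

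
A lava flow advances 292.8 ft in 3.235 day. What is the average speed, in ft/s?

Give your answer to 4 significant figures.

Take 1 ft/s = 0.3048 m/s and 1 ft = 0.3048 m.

0.001048 ft/s

292.8 ft × 0.3048 → 89.2454 m
3.235 day × 86400 → 279504 s
v = d / t = 89.2454 m / 279504 s = 3.19299×10⁻⁴ m/s
3.19299×10⁻⁴ m/s ÷ (0.3048 m/s/ft/s) = 0.00104757 ft/s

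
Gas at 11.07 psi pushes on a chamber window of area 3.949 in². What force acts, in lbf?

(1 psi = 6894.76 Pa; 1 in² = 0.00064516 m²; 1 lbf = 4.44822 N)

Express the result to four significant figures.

43.72 lbf

11.07 psi × 6894.76 → 76325 Pa
3.949 in² × 0.00064516 → 0.00254774 m²
F = P × A = 76325 Pa × 0.00254774 m² = 194.456 N
194.456 N ÷ (4.44822 N/lbf) = 43.7155 lbf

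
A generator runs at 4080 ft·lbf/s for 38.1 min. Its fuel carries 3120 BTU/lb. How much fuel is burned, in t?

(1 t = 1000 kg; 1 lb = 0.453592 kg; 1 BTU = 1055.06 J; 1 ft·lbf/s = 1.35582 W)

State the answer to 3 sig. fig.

4080 ft·lbf/s → 5531.75 W
38.1 min → 2286 s
E = P × t = 5531.75 × 2286 = 1.26456×10⁷ J
3120 BTU/lb → 7.25715×10⁶ J/kg
m = E / e_s = 1.26456×10⁷ / 7.25715×10⁶ = 1.7425 kg
In t: 1.7425 / 1000 = 0.0017425 t

0.00174 t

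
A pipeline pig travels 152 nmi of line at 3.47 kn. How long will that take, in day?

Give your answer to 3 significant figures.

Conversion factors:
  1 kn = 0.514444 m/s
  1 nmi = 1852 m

1.83 day

152 nmi × 1852 → 281504 m
3.47 kn × 0.514444 → 1.78512 m/s
t = d / v = 281504 m / 1.78512 m/s = 157695 s
157695 s ÷ (86400 s/day) = 1.82517 day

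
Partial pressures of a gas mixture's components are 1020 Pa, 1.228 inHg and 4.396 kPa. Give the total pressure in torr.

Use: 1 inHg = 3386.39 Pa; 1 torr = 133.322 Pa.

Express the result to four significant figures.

71.81 torr

1020 Pa (already Pa)
1.228 inHg × 3386.39 = 4158.49 Pa
4.396 kPa × 1000 = 4396 Pa
Sum: 1020 + 4158.49 + 4396 = 9574.49 Pa
In torr: 9574.49 / 133.322 = 71.8148 torr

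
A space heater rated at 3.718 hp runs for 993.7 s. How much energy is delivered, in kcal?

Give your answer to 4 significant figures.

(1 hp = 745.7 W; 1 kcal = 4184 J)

3.718 hp × 745.7 = 2772.51 W
E = P × t = 2772.51 W × 993.7 s = 2.75504×10⁶ J
2.75504×10⁶ J ÷ (4184 J/kcal) = 658.47 kcal

658.5 kcal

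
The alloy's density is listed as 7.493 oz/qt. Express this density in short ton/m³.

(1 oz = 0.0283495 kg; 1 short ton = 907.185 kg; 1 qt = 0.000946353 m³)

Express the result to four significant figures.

0.2474 short ton/m³

7.493 oz/qt × 0.0283495 kg/oz ÷ 0.000946353 m³/qt = 224.465 kg/m³
224.465 kg/m³ ÷ 907.185 kg/short ton = 0.24743 short ton/m³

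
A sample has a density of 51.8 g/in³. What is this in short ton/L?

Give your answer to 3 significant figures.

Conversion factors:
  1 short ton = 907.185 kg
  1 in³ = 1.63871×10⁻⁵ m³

51.8 g/in³ × 0.001 kg/g ÷ 1.63871×10⁻⁵ m³/in³ = 3161.02 kg/m³
3161.02 kg/m³ ÷ 907.185 kg/short ton × 0.001 m³/L = 0.00348443 short ton/L

0.00348 short ton/L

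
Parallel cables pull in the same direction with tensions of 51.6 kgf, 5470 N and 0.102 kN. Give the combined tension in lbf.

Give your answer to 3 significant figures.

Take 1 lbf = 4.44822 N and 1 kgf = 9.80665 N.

1370 lbf

51.6 kgf × 9.80665 = 506.023 N
5470 N (already N)
0.102 kN × 1000 = 102 N
Total: 506.023 + 5470 + 102 = 6078.02 N
In lbf: 6078.02 / 4.44822 = 1366.39 lbf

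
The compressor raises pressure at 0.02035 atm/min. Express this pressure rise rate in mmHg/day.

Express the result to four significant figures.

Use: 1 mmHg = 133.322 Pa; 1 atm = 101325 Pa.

2.227×10⁴ mmHg/day

0.02035 atm/min × 101325 Pa/atm ÷ 60 s/min = 34.3661 Pa/s
34.3661 Pa/s ÷ 133.322 Pa/mmHg × 86400 s/day = 22271.1 mmHg/day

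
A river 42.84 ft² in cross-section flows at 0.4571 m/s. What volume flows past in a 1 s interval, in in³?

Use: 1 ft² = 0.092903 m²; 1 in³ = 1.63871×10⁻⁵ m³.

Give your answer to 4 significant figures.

42.84 ft² × 0.092903 → 3.97996 m²
V = v × A × t = 0.4571 m/s × 3.97996 m² × 1 s = 1.81924 m³
1.81924 m³ ÷ (1.63871×10⁻⁵ m³/in³) = 111017 in³

1.110×10⁵ in³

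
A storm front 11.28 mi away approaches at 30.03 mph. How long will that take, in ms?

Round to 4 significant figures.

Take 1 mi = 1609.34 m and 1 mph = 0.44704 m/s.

11.28 mi × 1609.34 → 18153.4 m
30.03 mph × 0.44704 → 13.4246 m/s
t = d / v = 18153.4 m / 13.4246 m/s = 1352.25 s
1352.25 s ÷ (0.001 s/ms) = 1.35225×10⁶ ms

1.352×10⁶ ms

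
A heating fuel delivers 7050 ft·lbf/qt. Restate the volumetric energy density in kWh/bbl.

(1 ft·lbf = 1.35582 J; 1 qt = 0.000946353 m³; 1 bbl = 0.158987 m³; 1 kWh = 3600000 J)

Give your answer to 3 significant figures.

7050 ft·lbf/qt × 1.35582 J/ft·lbf ÷ 0.000946353 m³/qt = 1.01004×10⁷ J/m³
1.01004×10⁷ J/m³ ÷ 3600000 J/kWh × 0.158987 m³/bbl = 0.446065 kWh/bbl

0.446 kWh/bbl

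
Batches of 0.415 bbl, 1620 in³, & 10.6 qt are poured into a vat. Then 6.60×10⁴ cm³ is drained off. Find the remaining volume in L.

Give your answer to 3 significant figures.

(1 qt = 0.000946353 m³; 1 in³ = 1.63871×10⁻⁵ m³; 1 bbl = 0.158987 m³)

36.6 L

0.415 bbl × 0.158987 = 0.0659796 m³
1620 in³ × 1.63871×10⁻⁵ = 0.0265471 m³
10.6 qt × 0.000946353 = 0.0100313 m³
6.60×10⁴ cm³ × 10⁻⁶ = 0.066 m³
Sum: 0.0659796 + 0.0265471 + 0.0100313 − 0.066 = 0.036558 m³
In L: 0.036558 / 0.001 = 36.558 L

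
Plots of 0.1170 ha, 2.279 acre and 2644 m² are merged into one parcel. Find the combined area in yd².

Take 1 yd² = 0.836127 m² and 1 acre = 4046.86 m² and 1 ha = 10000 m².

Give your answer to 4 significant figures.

0.1170 ha × 10000 → 1170 m²
2.279 acre × 4046.86 → 9222.79 m²
2644 m² (already m²)
Total: 1170 + 9222.79 + 2644 = 13036.8 m²
In yd²: 13036.8 / 0.836127 = 15591.9 yd²

1.559×10⁴ yd²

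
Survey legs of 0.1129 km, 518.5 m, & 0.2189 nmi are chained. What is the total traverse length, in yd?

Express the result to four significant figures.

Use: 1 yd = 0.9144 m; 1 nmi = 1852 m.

0.1129 km × 1000 → 112.9 m
518.5 m (already m)
0.2189 nmi × 1852 → 405.403 m
Combined: 112.9 + 518.5 + 405.403 = 1036.8 m
In yd: 1036.8 / 0.9144 = 1133.86 yd

1134 yd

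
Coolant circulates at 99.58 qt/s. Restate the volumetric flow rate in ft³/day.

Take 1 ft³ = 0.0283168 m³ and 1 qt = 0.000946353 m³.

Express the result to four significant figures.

99.58 qt/s × 0.000946353 m³/qt = 0.0942378 m³/s
0.0942378 m³/s ÷ 0.0283168 m³/ft³ × 86400 s/day = 287538 ft³/day

2.875×10⁵ ft³/day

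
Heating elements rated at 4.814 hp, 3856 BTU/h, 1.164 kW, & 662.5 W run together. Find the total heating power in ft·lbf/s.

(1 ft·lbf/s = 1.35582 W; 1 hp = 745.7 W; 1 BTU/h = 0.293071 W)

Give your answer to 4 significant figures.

4.814 hp × 745.7 = 3589.8 W
3856 BTU/h × 0.293071 = 1130.08 W
1.164 kW × 1000 = 1164 W
662.5 W (already W)
Sum: 3589.8 + 1130.08 + 1164 + 662.5 = 6546.38 W
In ft·lbf/s: 6546.38 / 1.35582 = 4828.35 ft·lbf/s

4828 ft·lbf/s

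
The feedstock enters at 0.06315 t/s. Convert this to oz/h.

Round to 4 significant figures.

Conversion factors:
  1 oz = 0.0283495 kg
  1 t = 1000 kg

0.06315 t/s × 1000 kg/t = 63.15 kg/s
63.15 kg/s ÷ 0.0283495 kg/oz × 3600 s/h = 8.01919×10⁶ oz/h

8.019×10⁶ oz/h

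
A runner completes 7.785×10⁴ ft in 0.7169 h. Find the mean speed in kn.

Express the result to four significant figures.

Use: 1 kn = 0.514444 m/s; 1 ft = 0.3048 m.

7.785×10⁴ ft × 0.3048 = 23728.7 m
0.7169 h × 3600 = 2580.84 s
v = d / t = 23728.7 m / 2580.84 s = 9.19418 m/s
9.19418 m/s ÷ (0.514444 m/s/kn) = 17.8721 kn

17.87 kn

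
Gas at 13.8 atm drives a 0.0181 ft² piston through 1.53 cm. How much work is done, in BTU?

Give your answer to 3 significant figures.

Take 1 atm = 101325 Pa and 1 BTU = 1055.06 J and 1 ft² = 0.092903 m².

13.8 atm → 1.39828×10⁶ Pa
0.0181 ft² → 0.00168154 m²
F = P × A = 1.39828×10⁶ × 0.00168154 = 2351.26 N
1.53 cm → 0.0153 m
W = F × d = 2351.26 × 0.0153 = 35.9743 J
In BTU: 35.9743 / 1055.06 = 0.0340969 BTU

0.0341 BTU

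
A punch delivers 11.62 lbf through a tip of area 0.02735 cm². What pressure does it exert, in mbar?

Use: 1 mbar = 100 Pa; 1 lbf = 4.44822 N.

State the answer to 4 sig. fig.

1.890×10⁵ mbar

11.62 lbf × 4.44822 = 51.6883 N
0.02735 cm² × 0.0001 = 2.735×10⁻⁶ m²
P = F / A = 51.6883 N / 2.735×10⁻⁶ m² = 1.88988×10⁷ Pa
1.88988×10⁷ Pa ÷ (100 Pa/mbar) = 188988 mbar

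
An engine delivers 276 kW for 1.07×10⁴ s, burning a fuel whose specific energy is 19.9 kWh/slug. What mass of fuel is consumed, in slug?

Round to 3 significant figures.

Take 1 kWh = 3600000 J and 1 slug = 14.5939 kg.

41.2 slug

276 kW → 276000 W
E = P × t = 276000 × 10700 = 2.9532×10⁹ J
19.9 kWh/slug → 4.9089×10⁶ J/kg
m = E / e_s = 2.9532×10⁹ / 4.9089×10⁶ = 601.601 kg
In slug: 601.601 / 14.5939 = 41.2228 slug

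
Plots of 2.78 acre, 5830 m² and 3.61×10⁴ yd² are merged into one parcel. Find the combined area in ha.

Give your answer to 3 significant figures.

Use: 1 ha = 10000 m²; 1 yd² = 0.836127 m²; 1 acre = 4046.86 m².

2.78 acre × 4046.86 = 11250.3 m²
5830 m² (already m²)
3.61×10⁴ yd² × 0.836127 = 30184.2 m²
Sum: 11250.3 + 5830 + 30184.2 = 47264.5 m²
In ha: 47264.5 / 10000 = 4.72645 ha

4.73 ha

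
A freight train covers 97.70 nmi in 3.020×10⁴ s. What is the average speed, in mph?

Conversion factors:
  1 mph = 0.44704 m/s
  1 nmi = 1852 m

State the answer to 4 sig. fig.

13.40 mph

97.70 nmi × 1852 → 180940 m
v = d / t = 180940 m / 30200 s = 5.99139 m/s
5.99139 m/s ÷ (0.44704 m/s/mph) = 13.4024 mph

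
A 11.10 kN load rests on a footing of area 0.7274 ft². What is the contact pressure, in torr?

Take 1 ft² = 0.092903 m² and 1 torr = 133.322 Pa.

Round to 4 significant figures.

1232 torr

11.10 kN × 1000 = 11100 N
0.7274 ft² × 0.092903 = 0.0675776 m²
P = F / A = 11100 N / 0.0675776 m² = 164256 Pa
164256 Pa ÷ (133.322 Pa/torr) = 1232.02 torr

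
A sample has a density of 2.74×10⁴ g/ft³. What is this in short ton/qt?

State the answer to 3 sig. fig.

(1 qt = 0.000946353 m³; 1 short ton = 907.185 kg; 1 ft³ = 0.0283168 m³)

2.74×10⁴ g/ft³ × 0.001 kg/g ÷ 0.0283168 m³/ft³ = 967.623 kg/m³
967.623 kg/m³ ÷ 907.185 kg/short ton × 0.000946353 m³/qt = 0.0010094 short ton/qt

0.00101 short ton/qt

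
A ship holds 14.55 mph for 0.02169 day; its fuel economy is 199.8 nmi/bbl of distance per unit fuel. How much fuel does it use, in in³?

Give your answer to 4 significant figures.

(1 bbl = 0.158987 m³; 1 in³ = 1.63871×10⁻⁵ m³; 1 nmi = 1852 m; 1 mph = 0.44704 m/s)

14.55 mph → 6.50443 m/s
0.02169 day → 1874.02 s
d = v × t = 6.50443 × 1874.02 = 12189.4 m
199.8 nmi/bbl → 2.32742×10⁶ m/m³
V = d / (distance per unit fuel) = 12189.4 / 2.32742×10⁶ = 0.0052373 m³
In in³: 0.0052373 / 1.63871×10⁻⁵ = 319.599 in³

319.6 in³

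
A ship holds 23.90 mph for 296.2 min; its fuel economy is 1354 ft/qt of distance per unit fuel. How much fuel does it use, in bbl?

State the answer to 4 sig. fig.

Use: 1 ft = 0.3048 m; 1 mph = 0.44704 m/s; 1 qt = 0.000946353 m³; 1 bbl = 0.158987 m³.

2.739 bbl

23.90 mph → 10.6843 m/s
296.2 min → 17772 s
d = v × t = 10.6843 × 17772 = 189881 m
1354 ft/qt → 436094 m/m³
V = d / (distance per unit fuel) = 189881 / 436094 = 0.435413 m³
In bbl: 0.435413 / 0.158987 = 2.73867 bbl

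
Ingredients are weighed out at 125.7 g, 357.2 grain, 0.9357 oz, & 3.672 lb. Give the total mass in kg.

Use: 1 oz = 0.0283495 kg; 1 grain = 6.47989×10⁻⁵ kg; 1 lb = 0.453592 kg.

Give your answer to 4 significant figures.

125.7 g × 0.001 → 0.1257 kg
357.2 grain × 6.47989×10⁻⁵ → 0.0231462 kg
0.9357 oz × 0.0283495 → 0.0265266 kg
3.672 lb × 0.453592 → 1.66559 kg
Combined: 0.1257 + 0.0231462 + 0.0265266 + 1.66559 = 1.84096 kg

1.841 kg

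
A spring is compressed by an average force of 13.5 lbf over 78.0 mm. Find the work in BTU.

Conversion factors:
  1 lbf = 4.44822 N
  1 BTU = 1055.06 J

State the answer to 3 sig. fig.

13.5 lbf × 4.44822 = 60.051 N
78.0 mm × 0.001 = 0.078 m
W = F × d = 60.051 N × 0.078 m = 4.68398 J
4.68398 J ÷ (1055.06 J/BTU) = 0.00443954 BTU

0.00444 BTU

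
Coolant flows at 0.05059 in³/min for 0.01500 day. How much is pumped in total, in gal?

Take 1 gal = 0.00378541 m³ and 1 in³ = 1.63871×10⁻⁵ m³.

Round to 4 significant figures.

0.004731 gal

0.05059 in³/min → 1.38171×10⁻⁸ m³/s
0.01500 day → 1296 s
V = Q × t = 1.38171×10⁻⁸ × 1296 = 1.7907×10⁻⁵ m³
In gal: 1.7907×10⁻⁵ / 0.00378541 = 0.00473053 gal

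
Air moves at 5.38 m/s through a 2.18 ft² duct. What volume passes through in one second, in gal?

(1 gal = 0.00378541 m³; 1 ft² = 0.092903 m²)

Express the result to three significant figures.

2.18 ft² × 0.092903 = 0.202529 m²
V = v × A × t = 5.38 m/s × 0.202529 m² × 1 s = 1.08961 m³
1.08961 m³ ÷ (0.00378541 m³/gal) = 287.845 gal

288 gal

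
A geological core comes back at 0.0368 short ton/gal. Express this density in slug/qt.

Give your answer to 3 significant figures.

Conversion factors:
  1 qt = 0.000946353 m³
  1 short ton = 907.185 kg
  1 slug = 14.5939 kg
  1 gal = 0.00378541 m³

0.0368 short ton/gal × 907.185 kg/short ton ÷ 0.00378541 m³/gal = 8819.23 kg/m³
8819.23 kg/m³ ÷ 14.5939 kg/slug × 0.000946353 m³/qt = 0.57189 slug/qt

0.572 slug/qt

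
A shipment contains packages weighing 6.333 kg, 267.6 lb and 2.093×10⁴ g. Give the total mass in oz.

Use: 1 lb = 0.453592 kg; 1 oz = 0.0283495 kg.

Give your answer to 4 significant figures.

5243 oz

6.333 kg (already kg)
267.6 lb × 0.453592 = 121.381 kg
2.093×10⁴ g × 0.001 = 20.93 kg
Combined: 6.333 + 121.381 + 20.93 = 148.644 kg
In oz: 148.644 / 0.0283495 = 5243.27 oz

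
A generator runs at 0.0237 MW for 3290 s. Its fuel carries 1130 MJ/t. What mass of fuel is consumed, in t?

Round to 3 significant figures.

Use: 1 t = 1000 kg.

0.0237 MW → 23700 W
E = P × t = 23700 × 3290 = 7.7973×10⁷ J
1130 MJ/t → 1.13×10⁶ J/kg
m = E / e_s = 7.7973×10⁷ / 1.13×10⁶ = 69.0027 kg
In t: 69.0027 / 1000 = 0.0690027 t

0.0690 t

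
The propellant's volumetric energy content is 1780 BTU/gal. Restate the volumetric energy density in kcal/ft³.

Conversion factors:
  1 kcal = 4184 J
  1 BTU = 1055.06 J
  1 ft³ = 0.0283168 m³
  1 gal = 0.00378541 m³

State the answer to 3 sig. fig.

1780 BTU/gal × 1055.06 J/BTU ÷ 0.00378541 m³/gal = 4.96117×10⁸ J/m³
4.96117×10⁸ J/m³ ÷ 4184 J/kcal × 0.0283168 m³/ft³ = 3357.66 kcal/ft³

3360 kcal/ft³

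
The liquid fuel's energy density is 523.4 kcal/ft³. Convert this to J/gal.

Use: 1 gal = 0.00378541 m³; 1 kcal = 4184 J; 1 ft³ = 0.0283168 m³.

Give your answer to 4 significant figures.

2.927×10⁵ J/gal

523.4 kcal/ft³ × 4184 J/kcal ÷ 0.0283168 m³/ft³ = 7.73359×10⁷ J/m³
7.73359×10⁷ J/m³ × 0.00378541 m³/gal = 292748 J/gal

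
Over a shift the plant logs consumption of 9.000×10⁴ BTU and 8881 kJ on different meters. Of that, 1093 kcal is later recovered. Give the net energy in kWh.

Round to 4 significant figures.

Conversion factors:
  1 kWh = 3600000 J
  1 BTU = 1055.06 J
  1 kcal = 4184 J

9.000×10⁴ BTU × 1055.06 → 9.49554×10⁷ J
8881 kJ × 1000 → 8.881×10⁶ J
1093 kcal × 4184 → 4.57311×10⁶ J
Sum: 9.49554×10⁷ + 8.881×10⁶ − 4.57311×10⁶ = 9.92633×10⁷ J
In kWh: 9.92633×10⁷ / 3600000 = 27.5731 kWh

27.57 kWh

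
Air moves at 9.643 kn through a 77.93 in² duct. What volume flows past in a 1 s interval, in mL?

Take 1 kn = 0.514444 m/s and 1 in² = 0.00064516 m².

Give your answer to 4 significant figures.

2.494×10⁵ mL

9.643 kn × 0.514444 = 4.96078 m/s
77.93 in² × 0.00064516 = 0.0502773 m²
V = v × A × t = 4.96078 m/s × 0.0502773 m² × 1 s = 0.249415 m³
0.249415 m³ ÷ (10⁻⁶ m³/mL) = 249415 mL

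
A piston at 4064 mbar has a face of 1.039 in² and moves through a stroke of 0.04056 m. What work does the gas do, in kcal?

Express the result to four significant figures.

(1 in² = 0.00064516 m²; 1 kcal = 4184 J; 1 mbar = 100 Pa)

0.002641 kcal

4064 mbar → 406400 Pa
1.039 in² → 6.70321×10⁻⁴ m²
F = P × A = 406400 × 6.70321×10⁻⁴ = 272.418 N
W = F × d = 272.418 × 0.04056 = 11.0493 J
In kcal: 11.0493 / 4184 = 0.00264085 kcal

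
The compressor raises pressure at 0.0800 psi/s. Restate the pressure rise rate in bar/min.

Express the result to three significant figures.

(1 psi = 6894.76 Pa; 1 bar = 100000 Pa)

0.0800 psi/s × 6894.76 Pa/psi = 551.581 Pa/s
551.581 Pa/s ÷ 100000 Pa/bar × 60 s/min = 0.330949 bar/min

0.331 bar/min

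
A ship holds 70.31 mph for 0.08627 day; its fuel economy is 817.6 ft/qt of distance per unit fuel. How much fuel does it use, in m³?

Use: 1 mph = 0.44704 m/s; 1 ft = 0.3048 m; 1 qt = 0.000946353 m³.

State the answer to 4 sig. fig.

0.8897 m³

70.31 mph → 31.4314 m/s
0.08627 day → 7453.73 s
d = v × t = 31.4314 × 7453.73 = 234281 m
817.6 ft/qt → 263331 m/m³
V = d / (distance per unit fuel) = 234281 / 263331 = 0.889683 m³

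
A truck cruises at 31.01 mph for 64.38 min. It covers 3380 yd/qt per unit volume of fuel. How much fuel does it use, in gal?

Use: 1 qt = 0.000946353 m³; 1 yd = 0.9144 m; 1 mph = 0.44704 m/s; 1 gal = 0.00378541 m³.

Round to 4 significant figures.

31.01 mph → 13.8627 m/s
64.38 min → 3862.8 s
d = v × t = 13.8627 × 3862.8 = 53548.8 m
3380 yd/qt → 3.26588×10⁶ m/m³
V = d / (distance per unit fuel) = 53548.8 / 3.26588×10⁶ = 0.0163964 m³
In gal: 0.0163964 / 0.00378541 = 4.33147 gal

4.331 gal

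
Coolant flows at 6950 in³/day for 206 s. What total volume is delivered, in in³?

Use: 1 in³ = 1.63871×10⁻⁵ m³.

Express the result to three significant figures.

6950 in³/day → 1.31818×10⁻⁶ m³/s
V = Q × t = 1.31818×10⁻⁶ × 206 = 2.71545×10⁻⁴ m³
In in³: 2.71545×10⁻⁴ / 1.63871×10⁻⁵ = 16.5707 in³

16.6 in³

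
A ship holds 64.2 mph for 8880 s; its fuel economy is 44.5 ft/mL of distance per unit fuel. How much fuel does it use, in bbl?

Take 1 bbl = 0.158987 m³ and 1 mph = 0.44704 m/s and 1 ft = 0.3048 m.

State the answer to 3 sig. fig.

0.118 bbl

64.2 mph → 28.7 m/s
d = v × t = 28.7 × 8880 = 254856 m
44.5 ft/mL → 1.35636×10⁷ m/m³
V = d / (distance per unit fuel) = 254856 / 1.35636×10⁷ = 0.0187897 m³
In bbl: 0.0187897 / 0.158987 = 0.118184 bbl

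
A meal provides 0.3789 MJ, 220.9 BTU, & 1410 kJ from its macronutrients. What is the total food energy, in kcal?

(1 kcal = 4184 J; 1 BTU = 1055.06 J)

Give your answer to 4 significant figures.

483.3 kcal

0.3789 MJ × 1000000 = 378900 J
220.9 BTU × 1055.06 = 233063 J
1410 kJ × 1000 = 1.41×10⁶ J
Combined: 378900 + 233063 + 1.41×10⁶ = 2.02196×10⁶ J
In kcal: 2.02196×10⁶ / 4184 = 483.26 kcal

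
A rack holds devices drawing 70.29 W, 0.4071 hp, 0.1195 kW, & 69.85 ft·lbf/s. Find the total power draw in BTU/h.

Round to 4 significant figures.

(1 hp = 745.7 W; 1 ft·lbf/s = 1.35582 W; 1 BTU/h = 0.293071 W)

70.29 W (already W)
0.4071 hp × 745.7 = 303.574 W
0.1195 kW × 1000 = 119.5 W
69.85 ft·lbf/s × 1.35582 = 94.704 W
Total: 70.29 + 303.574 + 119.5 + 94.704 = 588.068 W
In BTU/h: 588.068 / 0.293071 = 2006.57 BTU/h

2007 BTU/h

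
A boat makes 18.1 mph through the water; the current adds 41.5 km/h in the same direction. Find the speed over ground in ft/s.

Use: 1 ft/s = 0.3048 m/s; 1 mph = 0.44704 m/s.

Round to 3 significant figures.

18.1 mph × 0.44704 = 8.09142 m/s
41.5 km/h × (1/3.6) = 11.5278 m/s
Total: 8.09142 + 11.5278 = 19.6192 m/s
In ft/s: 19.6192 / 0.3048 = 64.3675 ft/s

64.4 ft/s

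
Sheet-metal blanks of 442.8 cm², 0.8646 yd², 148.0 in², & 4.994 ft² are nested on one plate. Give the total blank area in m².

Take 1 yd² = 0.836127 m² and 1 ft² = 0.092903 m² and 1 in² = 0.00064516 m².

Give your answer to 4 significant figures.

1.327 m²

442.8 cm² × 0.0001 → 0.04428 m²
0.8646 yd² × 0.836127 → 0.722915 m²
148.0 in² × 0.00064516 → 0.0954837 m²
4.994 ft² × 0.092903 → 0.463958 m²
Total: 0.04428 + 0.722915 + 0.0954837 + 0.463958 = 1.32664 m²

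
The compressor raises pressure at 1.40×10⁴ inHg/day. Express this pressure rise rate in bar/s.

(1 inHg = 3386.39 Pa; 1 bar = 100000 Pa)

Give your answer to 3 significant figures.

0.00549 bar/s

1.40×10⁴ inHg/day × 3386.39 Pa/inHg ÷ 86400 s/day = 548.721 Pa/s
548.721 Pa/s ÷ 100000 Pa/bar = 0.00548721 bar/s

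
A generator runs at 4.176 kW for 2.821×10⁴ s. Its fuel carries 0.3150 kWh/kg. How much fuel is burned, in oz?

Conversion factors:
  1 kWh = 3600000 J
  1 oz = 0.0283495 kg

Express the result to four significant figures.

3664 oz

4.176 kW → 4176 W
E = P × t = 4176 × 28210 = 1.17805×10⁸ J
0.3150 kWh/kg → 1.134×10⁶ J/kg
m = E / e_s = 1.17805×10⁸ / 1.134×10⁶ = 103.884 kg
In oz: 103.884 / 0.0283495 = 3664.4 oz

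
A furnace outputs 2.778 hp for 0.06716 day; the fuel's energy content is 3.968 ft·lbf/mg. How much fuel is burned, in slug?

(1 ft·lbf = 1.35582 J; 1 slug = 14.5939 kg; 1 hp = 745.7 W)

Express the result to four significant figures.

0.1531 slug

2.778 hp → 2071.55 W
0.06716 day → 5802.62 s
E = P × t = 2071.55 × 5802.62 = 1.20204×10⁷ J
3.968 ft·lbf/mg → 5.37989×10⁶ J/kg
m = E / e_s = 1.20204×10⁷ / 5.37989×10⁶ = 2.23432 kg
In slug: 2.23432 / 14.5939 = 0.1531 slug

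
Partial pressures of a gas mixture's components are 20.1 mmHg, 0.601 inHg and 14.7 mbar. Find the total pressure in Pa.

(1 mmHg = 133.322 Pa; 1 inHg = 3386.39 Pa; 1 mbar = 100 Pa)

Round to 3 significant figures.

20.1 mmHg × 133.322 = 2679.77 Pa
0.601 inHg × 3386.39 = 2035.22 Pa
14.7 mbar × 100 = 1470 Pa
Total: 2679.77 + 2035.22 + 1470 = 6184.99 Pa

6180 Pa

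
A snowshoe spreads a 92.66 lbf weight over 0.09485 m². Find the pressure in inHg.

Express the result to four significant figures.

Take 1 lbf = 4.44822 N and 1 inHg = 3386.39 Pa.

92.66 lbf × 4.44822 = 412.172 N
P = F / A = 412.172 N / 0.09485 m² = 4345.51 Pa
4345.51 Pa ÷ (3386.39 Pa/inHg) = 1.28323 inHg

1.283 inHg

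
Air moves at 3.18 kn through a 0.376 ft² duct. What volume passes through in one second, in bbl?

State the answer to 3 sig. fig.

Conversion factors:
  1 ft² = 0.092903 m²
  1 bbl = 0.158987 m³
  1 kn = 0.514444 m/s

3.18 kn × 0.514444 → 1.63593 m/s
0.376 ft² × 0.092903 → 0.0349315 m²
V = v × A × t = 1.63593 m/s × 0.0349315 m² × 1 s = 0.0571455 m³
0.0571455 m³ ÷ (0.158987 m³/bbl) = 0.359435 bbl

0.359 bbl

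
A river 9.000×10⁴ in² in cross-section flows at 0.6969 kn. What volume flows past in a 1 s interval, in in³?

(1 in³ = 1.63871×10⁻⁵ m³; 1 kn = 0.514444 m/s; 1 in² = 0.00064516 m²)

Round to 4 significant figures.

0.6969 kn × 0.514444 → 0.358516 m/s
9.000×10⁴ in² × 0.00064516 → 58.0644 m²
V = v × A × t = 0.358516 m/s × 58.0644 m² × 1 s = 20.817 m³
20.817 m³ ÷ (1.63871×10⁻⁵ m³/in³) = 1.27033×10⁶ in³

1.270×10⁶ in³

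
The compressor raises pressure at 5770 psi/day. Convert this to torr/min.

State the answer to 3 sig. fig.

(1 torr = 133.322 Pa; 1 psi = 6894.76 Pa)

5770 psi/day × 6894.76 Pa/psi ÷ 86400 s/day = 460.449 Pa/s
460.449 Pa/s ÷ 133.322 Pa/torr × 60 s/min = 207.22 torr/min

207 torr/min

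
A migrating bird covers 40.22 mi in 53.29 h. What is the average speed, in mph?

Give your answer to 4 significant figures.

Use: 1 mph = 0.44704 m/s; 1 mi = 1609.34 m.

0.7547 mph

40.22 mi × 1609.34 = 64727.7 m
53.29 h × 3600 = 191844 s
v = d / t = 64727.7 m / 191844 s = 0.337398 m/s
0.337398 m/s ÷ (0.44704 m/s/mph) = 0.754738 mph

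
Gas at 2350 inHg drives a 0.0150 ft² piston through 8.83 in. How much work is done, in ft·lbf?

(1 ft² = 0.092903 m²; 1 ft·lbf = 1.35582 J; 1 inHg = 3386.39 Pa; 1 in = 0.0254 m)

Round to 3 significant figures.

1830 ft·lbf

2350 inHg → 7.95802×10⁶ Pa
0.0150 ft² → 0.00139354 m²
F = P × A = 7.95802×10⁶ × 0.00139354 = 11089.8 N
8.83 in → 0.224282 m
W = F × d = 11089.8 × 0.224282 = 2487.24 J
In ft·lbf: 2487.24 / 1.35582 = 1834.49 ft·lbf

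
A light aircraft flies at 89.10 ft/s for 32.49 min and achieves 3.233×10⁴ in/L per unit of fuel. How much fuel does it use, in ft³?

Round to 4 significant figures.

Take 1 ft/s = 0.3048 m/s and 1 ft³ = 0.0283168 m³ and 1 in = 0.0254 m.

2.277 ft³

89.10 ft/s → 27.1577 m/s
32.49 min → 1949.4 s
d = v × t = 27.1577 × 1949.4 = 52941.2 m
3.233×10⁴ in/L → 821182 m/m³
V = d / (distance per unit fuel) = 52941.2 / 821182 = 0.0644695 m³
In ft³: 0.0644695 / 0.0283168 = 2.27672 ft³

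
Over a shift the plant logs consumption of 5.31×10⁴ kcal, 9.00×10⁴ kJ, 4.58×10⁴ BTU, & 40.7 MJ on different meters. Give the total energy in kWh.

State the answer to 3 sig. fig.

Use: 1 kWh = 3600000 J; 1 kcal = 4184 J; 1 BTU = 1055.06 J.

5.31×10⁴ kcal × 4184 → 2.2217×10⁸ J
9.00×10⁴ kJ × 1000 → 9×10⁷ J
4.58×10⁴ BTU × 1055.06 → 4.83217×10⁷ J
40.7 MJ × 1000000 → 4.07×10⁷ J
Sum: 2.2217×10⁸ + 9×10⁷ + 4.83217×10⁷ + 4.07×10⁷ = 4.01192×10⁸ J
In kWh: 4.01192×10⁸ / 3600000 = 111.442 kWh

111 kWh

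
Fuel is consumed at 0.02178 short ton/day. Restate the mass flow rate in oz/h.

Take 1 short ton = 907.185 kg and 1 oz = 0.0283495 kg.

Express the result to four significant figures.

0.02178 short ton/day × 907.185 kg/short ton ÷ 86400 s/day = 2.28686×10⁻⁴ kg/s
2.28686×10⁻⁴ kg/s ÷ 0.0283495 kg/oz × 3600 s/h = 29.04 oz/h

29.04 oz/h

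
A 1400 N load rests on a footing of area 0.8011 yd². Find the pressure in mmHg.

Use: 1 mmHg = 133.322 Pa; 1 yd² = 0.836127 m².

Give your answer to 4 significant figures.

15.68 mmHg

0.8011 yd² × 0.836127 = 0.669821 m²
P = F / A = 1400 N / 0.669821 m² = 2090.11 Pa
2090.11 Pa ÷ (133.322 Pa/mmHg) = 15.6772 mmHg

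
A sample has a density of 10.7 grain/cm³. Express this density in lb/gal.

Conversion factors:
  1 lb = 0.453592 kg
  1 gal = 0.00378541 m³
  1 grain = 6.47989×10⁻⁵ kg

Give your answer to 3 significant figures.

10.7 grain/cm³ × 6.47989×10⁻⁵ kg/grain ÷ 10⁻⁶ m³/cm³ = 693.348 kg/m³
693.348 kg/m³ ÷ 0.453592 kg/lb × 0.00378541 m³/gal = 5.78627 lb/gal

5.79 lb/gal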